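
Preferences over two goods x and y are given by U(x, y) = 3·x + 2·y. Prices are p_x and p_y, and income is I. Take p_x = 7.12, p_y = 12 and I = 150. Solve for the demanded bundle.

Linear utility — the consumer picks whichever good has higher MU/price: 3/7.12 = 0.4213 vs 2/12 = 0.1667.
x gives more utility per dollar, so spend all income on x: x* = I/p_x, y* = 0.
Numerically: x* = 21.0674, y* = 0.

x* = 21.0674, y* = 0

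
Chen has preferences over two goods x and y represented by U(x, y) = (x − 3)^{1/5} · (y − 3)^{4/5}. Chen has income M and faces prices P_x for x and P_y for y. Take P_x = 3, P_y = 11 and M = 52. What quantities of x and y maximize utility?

MRS = (1/4)·(y−3)/(x−3). Tangency with P_x/P_y gives y−3 = 4·(P_x/P_y)·(x−3).
Substituting into the budget: x* = 3 + 0.2·(M − 3·P_x − 3·P_y)/P_x, and y* = 3 + 0.8·(…)/P_y.
Discretionary income = 52 − 3·3 − 3·11 = 10; x* = 3 + 0.2·10/3 = 3.6667; y* = 3 + 0.8·10/11 = 3.7273.

x* = 3.6667, y* = 3.7273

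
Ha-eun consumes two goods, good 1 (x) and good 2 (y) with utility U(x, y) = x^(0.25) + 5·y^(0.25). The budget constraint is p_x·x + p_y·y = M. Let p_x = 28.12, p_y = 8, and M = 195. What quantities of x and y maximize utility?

From the CES first-order condition, (1/5)·(y/x)^(0.75) = p_x/p_y.
Hence y/x = (5·p_x/p_y)^(1/(0.75)), i.e. raised to the 4/3 power.
Substitute y = (y/x)·x into the budget: x* = M/(p_x + p_y·(y/x)).
Numerically y/x = 45.694133, so x* = 195/(28.12 + 8·45.694133) = 0.4953 and y* = 45.694133·0.4953 = 22.6339.

x* = 0.4953, y* = 22.6339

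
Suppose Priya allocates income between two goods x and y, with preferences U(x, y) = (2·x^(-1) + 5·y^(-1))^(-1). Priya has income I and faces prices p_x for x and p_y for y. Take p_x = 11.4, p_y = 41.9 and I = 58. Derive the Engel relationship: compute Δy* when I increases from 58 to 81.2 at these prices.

MRS = MU_x/MU_y = (2/5)·(y/x)^(2). Set equal to p_x/p_y.
Solve for the ratio: y/x = [(5/2)·p_x/p_y]^(0.5).
With the ratio pinned down, the budget gives x* = I/(p_x + p_y·(y/x)) and y* = (y/x)·x*.
Numerically y/x = 0.824737, so x* = 58/(11.4 + 41.9·0.824737) = 1.2621 and y* = 0.824737·1.2621 = 1.0409.
At I' = 81.2: y* = 1.4572. Change: 1.4572 − 1.0409 = 0.4163.

Δy* = 0.4163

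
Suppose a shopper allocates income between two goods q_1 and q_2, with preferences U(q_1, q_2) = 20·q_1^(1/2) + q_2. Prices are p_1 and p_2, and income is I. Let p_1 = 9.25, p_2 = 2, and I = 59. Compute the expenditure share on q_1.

Utility is quasi-linear in q_2; the FOC for q_1 is 10/√q_1 = p_1/p_2.
Solve: √q_1 = 10·p_2/p_1, so q_1*(p_1,p_2) = (10·p_2/p_1)², and q_2* = (I − p_1·q_1*)/p_2.
Plugging in: q_1* = (10·2/9.25)² = 4.6749, q_2* = 7.8784.
Expenditure on q_1: 9.25·4.6749 = 43.2432; share = 0.7329.

share on q_1 = 0.7329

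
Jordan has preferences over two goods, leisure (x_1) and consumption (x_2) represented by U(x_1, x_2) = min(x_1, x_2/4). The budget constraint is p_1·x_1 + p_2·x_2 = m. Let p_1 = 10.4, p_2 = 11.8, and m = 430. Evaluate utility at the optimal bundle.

With perfect complements, no substitution: consume in ratio x_1:x_2 = 1:4.
Budget: p_1·x_1 + p_2·4·x_1 = m, so (p_1 + 4·p_2)·x_1 = m.
Demand: x_1*(p_1,p_2,m) = m/(p_1 + 4·p_2), x_2* = 4·m/(p_1 + 4·p_2).
Here 10.4 + 4·11.8 = 57.6, giving x_1* = 7.4653 and x_2* = 29.8611.
Utility at the optimum: U(7.4653, 29.8611) = 7.4653.

V = 7.4653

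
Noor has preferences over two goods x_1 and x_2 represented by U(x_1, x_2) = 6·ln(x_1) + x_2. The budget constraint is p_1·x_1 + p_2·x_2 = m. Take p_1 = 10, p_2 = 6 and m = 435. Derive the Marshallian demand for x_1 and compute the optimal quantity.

x_1* = 3.6

Set MRS = p_1/p_2: (6/x_1)/1 = p_1/p_2.
So x_1*(p_1,p_2) = 6·p_2/p_1, independent of income; and x_2* = (m − 6·p_2)/p_2.
At the given prices: x_1* = 6·6/10 = 3.6.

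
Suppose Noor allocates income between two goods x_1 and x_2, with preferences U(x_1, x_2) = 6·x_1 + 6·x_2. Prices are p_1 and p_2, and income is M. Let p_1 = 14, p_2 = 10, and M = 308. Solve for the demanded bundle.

Perfect substitutes: compare marginal utility per dollar. 6/p_1 vs 6/p_2 → 0.4286 vs 0.6.
x_2 gives more utility per dollar, so spend all income on x_2: x_2* = M/p_2, x_1* = 0.
Numerically: x_1* = 0, x_2* = 30.8.

x_1* = 0, x_2* = 30.8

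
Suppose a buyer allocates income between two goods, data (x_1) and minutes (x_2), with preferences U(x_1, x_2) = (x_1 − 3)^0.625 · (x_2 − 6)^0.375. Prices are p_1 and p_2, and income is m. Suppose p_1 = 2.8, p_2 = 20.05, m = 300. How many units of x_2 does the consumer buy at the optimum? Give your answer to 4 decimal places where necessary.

MRS = (5/3)·(x_2−6)/(x_1−3). Tangency with p_1/p_2 gives x_2−6 = (3/5)·(p_1/p_2)·(x_1−3).
After buying the subsistence bundle (3, 6), a share 0.625 of the remaining income goes to x_1: x_1* = 3 + 0.625·(m − 3p_1 − 6p_2)/p_1.
Discretionary income = 300 − 3·2.8 − 6·20.05 = 171.3; x_2* = 6 + 0.375·171.3/20.05 = 9.2039.

x_2* = 9.2039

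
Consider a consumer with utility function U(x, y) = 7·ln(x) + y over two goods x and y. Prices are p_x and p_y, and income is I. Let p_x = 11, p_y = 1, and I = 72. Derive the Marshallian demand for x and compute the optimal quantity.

x* = 0.6364

Set MRS = p_x/p_y: (7/x)/1 = p_x/p_y.
So x*(p_x,p_y) = 7·p_y/p_x, independent of income; and y* = (I − 7·p_y)/p_y.
At the given prices: x* = 7·1/11 = 0.6364.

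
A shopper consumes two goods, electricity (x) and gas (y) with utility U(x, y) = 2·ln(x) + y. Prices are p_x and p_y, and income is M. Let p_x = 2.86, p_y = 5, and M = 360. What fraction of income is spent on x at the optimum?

share on x = 0.0278

Set MRS = p_x/p_y: (2/x)/1 = p_x/p_y.
So x*(p_x,p_y) = 2·p_y/p_x, independent of income; and y* = (M − 2·p_y)/p_y.
At the given prices: x* = 2·5/2.86 = 3.4965, and y* = 70.
Expenditure on x: 2.86·3.4965 = 10; share = 0.0278.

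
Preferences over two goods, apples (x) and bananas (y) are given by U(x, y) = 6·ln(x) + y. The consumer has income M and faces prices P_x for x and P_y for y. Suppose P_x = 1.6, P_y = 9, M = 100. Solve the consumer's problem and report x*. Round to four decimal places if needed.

x* = 33.75

Set MRS = P_x/P_y: (6/x)/1 = P_x/P_y.
So x*(P_x,P_y) = 6·P_y/P_x, independent of income; and y* = (M − 6·P_y)/P_y.
At the given prices: x* = 6·9/1.6 = 33.75.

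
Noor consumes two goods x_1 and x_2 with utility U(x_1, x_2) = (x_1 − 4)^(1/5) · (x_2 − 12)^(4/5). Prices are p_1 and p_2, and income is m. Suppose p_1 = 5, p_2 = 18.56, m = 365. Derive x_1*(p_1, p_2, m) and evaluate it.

Let x_1' = x_1−4, x_2' = x_2−12. MRS = (1/4)·x_2'/x_1' = p_1/p_2.
Substituting into the budget: x_1* = 4 + 0.2·(m − 4·p_1 − 12·p_2)/p_1, and x_2* = 12 + 0.8·(…)/p_2.
Discretionary income = 365 − 4·5 − 12·18.56 = 122.28; x_1* = 4 + 0.2·122.28/5 = 8.8912.

x_1* = 8.8912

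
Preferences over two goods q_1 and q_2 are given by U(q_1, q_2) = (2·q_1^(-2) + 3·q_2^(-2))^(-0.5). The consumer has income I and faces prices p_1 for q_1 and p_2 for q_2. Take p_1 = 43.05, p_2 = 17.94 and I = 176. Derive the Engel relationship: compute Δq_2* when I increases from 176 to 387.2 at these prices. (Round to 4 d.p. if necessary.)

MRS = MU_q_1/MU_q_2 = (2/3)·(q_2/q_1)^(3). Set equal to p_1/p_2.
Solve for the ratio: q_2/q_1 = [(3/2)·p_1/p_2]^(1/3).
With the ratio pinned down, the budget gives q_1* = I/(p_1 + p_2·(q_2/q_1)) and q_2* = (q_2/q_1)·q_1*.
Numerically q_2/q_1 = 1.532548, so q_1* = 176/(43.05 + 17.94·1.532548) = 2.4949 and q_2* = 1.532548·2.4949 = 3.8236.
At I' = 387.2: q_2* = 8.4118. Change: 8.4118 − 3.8236 = 4.5883.

Δq_2* = 4.5883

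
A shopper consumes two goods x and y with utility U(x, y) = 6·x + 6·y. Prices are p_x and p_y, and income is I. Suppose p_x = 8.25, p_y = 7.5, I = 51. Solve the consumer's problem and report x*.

Linear utility — the consumer picks whichever good has higher MU/price: 6/8.25 = 0.7273 vs 6/7.5 = 0.8.
y gives more utility per dollar, so spend all income on y: y* = I/p_y, x* = 0.
Numerically: x* = 0, y* = 6.8.

x* = 0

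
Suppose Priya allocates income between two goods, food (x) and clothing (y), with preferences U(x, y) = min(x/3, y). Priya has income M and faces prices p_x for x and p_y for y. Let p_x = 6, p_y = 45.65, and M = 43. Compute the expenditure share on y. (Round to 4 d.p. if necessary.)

share on y = 0.7172

With perfect complements, no substitution: consume in ratio x:y = 3:1.
Budget: p_x·x + p_y·(1/3)·x = M, so (3·p_x + p_y)·x = 3·M.
Demand: x*(p_x,p_y,M) = 3·M/(3·p_x + p_y), y* = M/(3·p_x + p_y).
Here 3·6 + 45.65 = 63.65, giving x* = 2.0267 and y* = 0.6756.
Expenditure on y: 45.65·0.6756 = 30.8397; share = 0.7172.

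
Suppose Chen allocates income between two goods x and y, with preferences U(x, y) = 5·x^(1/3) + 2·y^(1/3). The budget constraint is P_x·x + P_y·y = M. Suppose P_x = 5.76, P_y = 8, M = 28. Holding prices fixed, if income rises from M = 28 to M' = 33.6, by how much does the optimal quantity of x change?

MU_x ∝ 5·x^(-2/3), MU_y ∝ 2·y^(-2/3), so MRS = (5/2)·(y/x)^(2/3) = P_x/P_y.
Solve for the ratio: y/x = [(2/5)·P_x/P_y]^(1.5).
Substitute y = (y/x)·x into the budget: x* = M/(P_x + P_y·(y/x)).
Numerically y/x = 0.154557, so x* = 28/(5.76 + 8·0.154557) = 4.002.
At M' = 33.6: x* = 4.8024. Change: 4.8024 − 4.002 = 0.8004.

Δx* = 0.8004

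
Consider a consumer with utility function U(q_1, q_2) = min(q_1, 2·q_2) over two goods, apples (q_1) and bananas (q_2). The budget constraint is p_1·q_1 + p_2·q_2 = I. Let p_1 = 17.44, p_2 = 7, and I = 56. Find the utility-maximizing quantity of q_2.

q_2* = 1.3372

Leontief preferences: the optimum is at the kink where q_1/2 = q_2/1, i.e. q_2 = (1/2)·q_1.
Budget: p_1·q_1 + p_2·(1/2)·q_1 = I, so (2·p_1 + p_2)·q_1 = 2·I.
Demand: q_1*(p_1,p_2,I) = 2·I/(2·p_1 + p_2), q_2* = I/(2·p_1 + p_2).
Here 2·17.44 + 7 = 41.88, giving q_2* = 1.3372.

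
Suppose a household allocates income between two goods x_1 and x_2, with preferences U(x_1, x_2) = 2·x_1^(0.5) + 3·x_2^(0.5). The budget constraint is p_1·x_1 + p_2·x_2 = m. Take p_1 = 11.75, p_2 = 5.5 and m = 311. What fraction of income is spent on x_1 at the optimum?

share on x_1 = 0.1722

MRS = MU_x_1/MU_x_2 = (2/3)·(x_2/x_1)^(0.5). Set equal to p_1/p_2.
Solve for the ratio: x_2/x_1 = [(3/2)·p_1/p_2]^(2).
Substitute x_2 = (x_2/x_1)·x_1 into the budget: x_1* = m/(p_1 + p_2·(x_2/x_1)).
Numerically x_2/x_1 = 10.269112, so x_1* = 311/(11.75 + 5.5·10.269112) = 4.5581 and x_2* = 10.269112·4.5581 = 46.8077.
Expenditure on x_1: 11.75·4.5581 = 53.5577; share = 0.1722.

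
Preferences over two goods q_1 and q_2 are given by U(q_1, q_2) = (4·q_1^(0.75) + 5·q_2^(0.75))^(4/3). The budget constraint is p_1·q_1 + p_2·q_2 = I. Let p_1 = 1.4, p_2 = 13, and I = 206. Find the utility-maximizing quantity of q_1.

q_1* = 146.6955

Substitute q_2 = (q_2/q_1)·q_1 into the budget: q_1* = I/(p_1 + p_2·(q_2/q_1)).
Numerically q_2/q_1 = 0.000328, so q_1* = 206/(1.4 + 13·0.000328) = 146.6955.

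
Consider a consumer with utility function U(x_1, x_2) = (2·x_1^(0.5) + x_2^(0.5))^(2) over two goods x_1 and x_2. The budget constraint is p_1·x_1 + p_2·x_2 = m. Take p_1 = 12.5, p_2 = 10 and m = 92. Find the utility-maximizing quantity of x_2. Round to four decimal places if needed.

MU_x_1 ∝ 2·x_1^(-0.5), MU_x_2 ∝ x_2^(-0.5), so MRS = 2·(x_2/x_1)^(0.5) = p_1/p_2.
Solve for the ratio: x_2/x_1 = [(1/2)·p_1/p_2]^(2).
Substitute x_2 = (x_2/x_1)·x_1 into the budget: x_1* = m/(p_1 + p_2·(x_2/x_1)).
Numerically x_2/x_1 = 0.390625, so x_1* = 92/(12.5 + 10·0.390625) = 5.6076 and x_2* = 0.390625·5.6076 = 2.1905.

x_2* = 2.1905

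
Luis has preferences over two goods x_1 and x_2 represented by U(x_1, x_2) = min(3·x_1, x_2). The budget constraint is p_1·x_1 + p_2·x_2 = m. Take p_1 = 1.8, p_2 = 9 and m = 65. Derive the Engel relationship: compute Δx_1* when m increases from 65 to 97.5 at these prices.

Demand: x_1*(p_1,p_2,m) = m/(p_1 + 3·p_2), x_2* = 3·m/(p_1 + 3·p_2).
Here 1.8 + 3·9 = 28.8, giving x_1* = 2.2569.
At m' = 97.5: x_1* = 3.3854. Change: 3.3854 − 2.2569 = 1.1285.

Δx_1* = 1.1285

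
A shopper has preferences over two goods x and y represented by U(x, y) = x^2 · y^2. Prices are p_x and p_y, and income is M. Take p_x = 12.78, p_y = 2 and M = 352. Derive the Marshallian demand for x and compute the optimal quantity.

MU_x/MU_y = (2·y)/(2·x); tangency sets this equal to p_x/p_y.
Rearranging, p_y·y = p_x·x. Substituting into the budget gives p_x·x·(1 + 1) = M.
Demand: x*(p_x,p_y,M) = 0.5·M/p_x and y* = 0.5·M/p_y.
At p_x=12.78, p_y=2, M=352: x* = 0.5·352/12.78 = 13.7715.

x* = 13.7715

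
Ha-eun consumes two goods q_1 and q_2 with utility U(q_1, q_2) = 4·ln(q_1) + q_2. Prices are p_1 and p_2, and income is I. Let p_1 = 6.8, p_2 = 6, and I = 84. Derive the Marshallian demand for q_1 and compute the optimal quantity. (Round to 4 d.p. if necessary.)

q_1* = 3.5294

MU_q_1 = 4/q_1, MU_q_2 = 1. Tangency: 4/q_1 = p_1/p_2.
So q_1*(p_1,p_2) = 4·p_2/p_1, independent of income; and q_2* = (I − 4·p_2)/p_2.
At the given prices: q_1* = 4·6/6.8 = 3.5294.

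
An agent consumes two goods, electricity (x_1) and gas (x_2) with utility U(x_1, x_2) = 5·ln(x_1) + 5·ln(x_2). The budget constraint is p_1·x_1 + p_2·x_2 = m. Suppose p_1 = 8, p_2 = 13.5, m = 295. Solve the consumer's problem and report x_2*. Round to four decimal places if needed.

x_2* = 10.9259

The MRS is x_2/x_1. Set MRS = p_1/p_2.
So 5·p_2·x_2 = 5·p_1·x_1; combined with the budget, a share 0.5 of income goes to x_1.
Demand: x_1*(p_1,p_2,m) = 0.5·m/p_1 and x_2* = 0.5·m/p_2.
At p_1=8, p_2=13.5, m=295: x_2* = 0.5·295/13.5 = 10.9259.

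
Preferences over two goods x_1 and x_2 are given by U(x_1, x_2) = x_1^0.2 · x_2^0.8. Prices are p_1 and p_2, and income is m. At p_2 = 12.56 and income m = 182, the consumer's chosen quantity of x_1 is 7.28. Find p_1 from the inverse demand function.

p_1 = 5

Tangency: MRS = (1/4)·x_2/x_1 = p_1/p_2.
Rearranging, p_2·x_2 = 4·p_1·x_1. Substituting into the budget gives p_1·x_1·(1 + 4) = m.
Demand: x_1*(p_1,p_2,m) = 0.2·m/p_1 and x_2* = 0.8·m/p_2.
Set x_1* = 7.28 in the demand function and solve for p_1: p_1 = 5.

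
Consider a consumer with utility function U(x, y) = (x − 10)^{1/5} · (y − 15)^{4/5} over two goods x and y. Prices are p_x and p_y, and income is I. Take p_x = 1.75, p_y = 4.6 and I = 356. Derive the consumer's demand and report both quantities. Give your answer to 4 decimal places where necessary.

x* = 40.8, y* = 61.8696

After buying the subsistence bundle (10, 15), a share 0.2 of the remaining income goes to x: x* = 10 + 0.2·(I − 10p_x − 15p_y)/p_x.
Discretionary income = 356 − 10·1.75 − 15·4.6 = 269.5; x* = 10 + 0.2·269.5/1.75 = 40.8; y* = 15 + 0.8·269.5/4.6 = 61.8696.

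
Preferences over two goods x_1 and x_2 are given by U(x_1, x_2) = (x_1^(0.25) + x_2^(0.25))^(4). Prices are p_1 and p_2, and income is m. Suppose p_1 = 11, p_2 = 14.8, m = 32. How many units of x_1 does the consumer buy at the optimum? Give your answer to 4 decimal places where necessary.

x_1* = 1.5264

MU_x_1 ∝ x_1^(-0.75), MU_x_2 ∝ x_2^(-0.75), so MRS = (x_2/x_1)^(0.75) = p_1/p_2.
Solve for the ratio: x_2/x_1 = [p_1/p_2]^(4/3).
Substitute x_2 = (x_2/x_1)·x_1 into the budget: x_1* = m/(p_1 + p_2·(x_2/x_1)).
Numerically x_2/x_1 = 0.673247, so x_1* = 32/(11 + 14.8·0.673247) = 1.5264.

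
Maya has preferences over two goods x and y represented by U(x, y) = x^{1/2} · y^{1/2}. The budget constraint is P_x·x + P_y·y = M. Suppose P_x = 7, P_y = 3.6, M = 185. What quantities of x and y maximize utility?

x* = 13.2143, y* = 25.6944

Tangency: MRS = y/x = P_x/P_y.
So 0.5·P_y·y = 0.5·P_x·x; combined with the budget, a share 0.5 of income goes to x.
Demand: x*(P_x,P_y,M) = 0.5·M/P_x and y* = 0.5·M/P_y.
At P_x=7, P_y=3.6, M=185: x* = 0.5·185/7 = 13.2143, y* = 25.6944.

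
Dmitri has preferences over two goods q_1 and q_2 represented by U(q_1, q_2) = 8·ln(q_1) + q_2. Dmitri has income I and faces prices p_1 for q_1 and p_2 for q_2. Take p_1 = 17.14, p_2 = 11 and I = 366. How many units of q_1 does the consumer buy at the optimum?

q_1* = 5.1342

Set MRS = p_1/p_2: (8/q_1)/1 = p_1/p_2.
So q_1*(p_1,p_2) = 8·p_2/p_1, independent of income; and q_2* = (I − 8·p_2)/p_2.
At the given prices: q_1* = 8·11/17.14 = 5.1342.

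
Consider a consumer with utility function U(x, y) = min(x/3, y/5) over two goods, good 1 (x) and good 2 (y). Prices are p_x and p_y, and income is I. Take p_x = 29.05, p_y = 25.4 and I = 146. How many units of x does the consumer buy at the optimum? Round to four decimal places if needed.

x* = 2.0453

Leontief preferences: the optimum is at the kink where x/3 = y/5, i.e. y = (5/3)·x.
Budget: p_x·x + p_y·(5/3)·x = I, so (3·p_x + 5·p_y)·x = 3·I.
Demand: x*(p_x,p_y,I) = 3·I/(3·p_x + 5·p_y), y* = 5·I/(3·p_x + 5·p_y).
Here 3·29.05 + 5·25.4 = 214.15, giving x* = 2.0453.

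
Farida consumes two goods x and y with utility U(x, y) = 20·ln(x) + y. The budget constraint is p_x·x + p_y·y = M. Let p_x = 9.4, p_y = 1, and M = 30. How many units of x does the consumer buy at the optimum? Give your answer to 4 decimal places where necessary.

At the given prices: x* = 20·1/9.4 = 2.1277.

x* = 2.1277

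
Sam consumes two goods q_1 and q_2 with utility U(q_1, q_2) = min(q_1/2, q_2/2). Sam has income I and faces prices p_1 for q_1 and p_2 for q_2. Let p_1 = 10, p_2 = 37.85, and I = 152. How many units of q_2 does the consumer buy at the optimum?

With perfect complements, no substitution: consume in ratio q_1:q_2 = 2:2.
Budget: p_1·q_1 + p_2·q_1 = I, so (2·p_1 + 2·p_2)·q_1 = 2·I.
Demand: q_1*(p_1,p_2,I) = 2·I/(2·p_1 + 2·p_2), q_2* = 2·I/(2·p_1 + 2·p_2).
Here 2·10 + 2·37.85 = 95.7, giving q_2* = 3.1766.

q_2* = 3.1766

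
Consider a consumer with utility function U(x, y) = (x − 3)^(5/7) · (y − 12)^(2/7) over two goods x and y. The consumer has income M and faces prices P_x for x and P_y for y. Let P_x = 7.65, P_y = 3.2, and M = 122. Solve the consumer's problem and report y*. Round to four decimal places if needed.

Let x' = x−3, y' = y−12. MRS = (5/2)·y'/x' = P_x/P_y.
After buying the subsistence bundle (3, 12), a share 5/7 of the remaining income goes to x: x* = 3 + 5/7·(M − 3P_x − 12P_y)/P_x.
Discretionary income = 122 − 3·7.65 − 12·3.2 = 60.65; y* = 12 + 2/7·60.65/3.2 = 17.4152.

y* = 17.4152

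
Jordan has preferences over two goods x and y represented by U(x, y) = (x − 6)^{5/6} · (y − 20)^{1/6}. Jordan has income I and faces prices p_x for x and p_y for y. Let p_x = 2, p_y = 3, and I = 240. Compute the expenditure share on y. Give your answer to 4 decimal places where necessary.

Discretionary income = 240 − 6·2 − 20·3 = 168; x* = 6 + 5/6·168/2 = 76; y* = 20 + 1/6·168/3 = 29.3333.
Expenditure on y: 3·29.3333 = 88; share = 0.3667.

share on y = 0.3667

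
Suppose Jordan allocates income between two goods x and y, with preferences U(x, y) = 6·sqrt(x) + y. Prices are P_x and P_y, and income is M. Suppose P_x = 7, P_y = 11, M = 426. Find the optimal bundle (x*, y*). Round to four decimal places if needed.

MU_x = 3/√x, MU_y = 1. Tangency: 3/√x = P_x/P_y.
Solve: √x = 3·P_y/P_x, so x*(P_x,P_y) = (3·P_y/P_x)², and y* = (M − P_x·x*)/P_y.
Plugging in: x* = (3·11/7)² = 22.2245, y* = 24.5844.

x* = 22.2245, y* = 24.5844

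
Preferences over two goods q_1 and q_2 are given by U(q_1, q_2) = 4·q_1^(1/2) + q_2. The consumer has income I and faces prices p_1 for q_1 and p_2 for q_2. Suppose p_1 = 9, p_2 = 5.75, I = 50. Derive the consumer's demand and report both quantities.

Thus q_1* = (2·p_2/p_1)² — independent of I — with the rest of income spent on q_2.
Plugging in: q_1* = (2·5.75/9)² = 1.6327, q_2* = 6.1401.

q_1* = 1.6327, q_2* = 6.1401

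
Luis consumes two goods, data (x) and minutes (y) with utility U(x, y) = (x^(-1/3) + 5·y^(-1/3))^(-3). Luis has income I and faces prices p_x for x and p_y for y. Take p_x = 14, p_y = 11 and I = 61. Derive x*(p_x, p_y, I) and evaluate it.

MU_x ∝ x^(-4/3), MU_y ∝ 5·y^(-4/3), so MRS = (1/5)·(y/x)^(4/3) = p_x/p_y.
Solve for the ratio: y/x = [5·p_x/p_y]^(0.75).
Substitute y = (y/x)·x into the budget: x* = I/(p_x + p_y·(y/x)).
Numerically y/x = 4.006628, so x* = 61/(14 + 11·4.006628) = 1.0504.

x* = 1.0504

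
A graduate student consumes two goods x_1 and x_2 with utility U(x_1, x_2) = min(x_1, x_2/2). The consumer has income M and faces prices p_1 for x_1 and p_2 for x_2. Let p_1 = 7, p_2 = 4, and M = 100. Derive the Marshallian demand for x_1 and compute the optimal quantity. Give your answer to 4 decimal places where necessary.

x_1* = 6.6667

Leontief preferences: the optimum is at the kink where x_1/1 = x_2/2, i.e. x_2 = 2·x_1.
Budget: p_1·x_1 + p_2·2·x_1 = M, so (p_1 + 2·p_2)·x_1 = M.
Demand: x_1*(p_1,p_2,M) = M/(p_1 + 2·p_2), x_2* = 2·M/(p_1 + 2·p_2).
Here 7 + 2·4 = 15, giving x_1* = 6.6667.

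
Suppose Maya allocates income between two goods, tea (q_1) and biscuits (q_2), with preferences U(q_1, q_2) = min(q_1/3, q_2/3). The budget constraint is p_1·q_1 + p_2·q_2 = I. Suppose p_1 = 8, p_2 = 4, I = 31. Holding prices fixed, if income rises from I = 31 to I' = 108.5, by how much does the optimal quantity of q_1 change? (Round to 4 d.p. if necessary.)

With perfect complements, no substitution: consume in ratio q_1:q_2 = 3:3.
Budget: p_1·q_1 + p_2·q_1 = I, so (3·p_1 + 3·p_2)·q_1 = 3·I.
Demand: q_1*(p_1,p_2,I) = 3·I/(3·p_1 + 3·p_2), q_2* = 3·I/(3·p_1 + 3·p_2).
Here 3·8 + 3·4 = 36, giving q_1* = 2.5833.
At I' = 108.5: q_1* = 9.0417. Change: 9.0417 − 2.5833 = 6.4583.

Δq_1* = 6.4583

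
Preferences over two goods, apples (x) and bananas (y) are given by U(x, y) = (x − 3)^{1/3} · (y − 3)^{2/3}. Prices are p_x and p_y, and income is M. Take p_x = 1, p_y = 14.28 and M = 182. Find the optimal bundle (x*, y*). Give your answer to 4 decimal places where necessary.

Let x' = x−3, y' = y−3. MRS = (1/2)·y'/x' = p_x/p_y.
Substituting into the budget: x* = 3 + 1/3·(M − 3·p_x − 3·p_y)/p_x, and y* = 3 + 2/3·(…)/p_y.
Discretionary income = 182 − 3·1 − 3·14.28 = 136.16; x* = 3 + 1/3·136.16/1 = 48.3867; y* = 3 + 2/3·136.16/14.28 = 9.3567.

x* = 48.3867, y* = 9.3567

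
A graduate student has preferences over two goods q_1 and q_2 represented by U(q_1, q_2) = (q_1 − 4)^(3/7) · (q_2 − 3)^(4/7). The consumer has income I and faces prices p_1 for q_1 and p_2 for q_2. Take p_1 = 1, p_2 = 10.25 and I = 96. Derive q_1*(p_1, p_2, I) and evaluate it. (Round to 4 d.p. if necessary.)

MRS = (3/4)·(q_2−3)/(q_1−4). Tangency with p_1/p_2 gives q_2−3 = (4/3)·(p_1/p_2)·(q_1−4).
Substituting into the budget: q_1* = 4 + 3/7·(I − 4·p_1 − 3·p_2)/p_1, and q_2* = 3 + 4/7·(…)/p_2.
Discretionary income = 96 − 4·1 − 3·10.25 = 61.25; q_1* = 4 + 3/7·61.25/1 = 30.25.

q_1* = 30.25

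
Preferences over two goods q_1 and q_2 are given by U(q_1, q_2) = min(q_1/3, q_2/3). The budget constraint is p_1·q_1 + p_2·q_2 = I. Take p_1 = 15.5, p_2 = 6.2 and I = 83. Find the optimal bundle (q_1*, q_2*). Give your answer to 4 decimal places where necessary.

Leontief preferences: the optimum is at the kink where q_1/3 = q_2/3, i.e. q_2 = q_1.
Budget: p_1·q_1 + p_2·q_1 = I, so (3·p_1 + 3·p_2)·q_1 = 3·I.
Demand: q_1*(p_1,p_2,I) = 3·I/(3·p_1 + 3·p_2), q_2* = 3·I/(3·p_1 + 3·p_2).
Here 3·15.5 + 3·6.2 = 65.1, giving q_1* = 3.8249 and q_2* = 3.8249.

q_1* = 3.8249, q_2* = 3.8249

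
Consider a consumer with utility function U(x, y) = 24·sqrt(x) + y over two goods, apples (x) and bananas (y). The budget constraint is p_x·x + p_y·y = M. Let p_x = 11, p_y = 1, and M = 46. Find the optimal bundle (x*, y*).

MU_x = 12/√x, MU_y = 1. Tangency: 12/√x = p_x/p_y.
Thus x* = (12·p_y/p_x)² — independent of M — with the rest of income spent on y.
Plugging in: x* = (12·1/11)² = 1.1901, y* = 32.9091.

x* = 1.1901, y* = 32.9091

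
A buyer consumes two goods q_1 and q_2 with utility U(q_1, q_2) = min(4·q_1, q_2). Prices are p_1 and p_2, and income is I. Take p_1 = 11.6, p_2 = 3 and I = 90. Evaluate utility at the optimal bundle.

V = 15.2542

Leontief preferences: the optimum is at the kink where q_1/1 = q_2/4, i.e. q_2 = 4·q_1.
Budget: p_1·q_1 + p_2·4·q_1 = I, so (p_1 + 4·p_2)·q_1 = I.
Demand: q_1*(p_1,p_2,I) = I/(p_1 + 4·p_2), q_2* = 4·I/(p_1 + 4·p_2).
Here 11.6 + 4·3 = 23.6, giving q_1* = 3.8136 and q_2* = 15.2542.
Utility at the optimum: U(3.8136, 15.2542) = 15.2542.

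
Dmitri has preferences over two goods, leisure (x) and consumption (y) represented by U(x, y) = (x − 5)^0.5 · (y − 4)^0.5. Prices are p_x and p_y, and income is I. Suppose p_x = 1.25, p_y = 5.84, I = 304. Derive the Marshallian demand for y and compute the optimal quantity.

y* = 27.4923

Substituting into the budget: x* = 5 + 0.5·(I − 5·p_x − 4·p_y)/p_x, and y* = 4 + 0.5·(…)/p_y.
Discretionary income = 304 − 5·1.25 − 4·5.84 = 274.39; y* = 4 + 0.5·274.39/5.84 = 27.4923.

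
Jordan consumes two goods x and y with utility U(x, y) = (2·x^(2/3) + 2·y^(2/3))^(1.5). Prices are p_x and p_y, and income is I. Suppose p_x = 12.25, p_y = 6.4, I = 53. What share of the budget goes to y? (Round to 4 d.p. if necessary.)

From the CES first-order condition, (y/x)^(1/3) = p_x/p_y.
Solve for the ratio: y/x = [p_x/p_y]^(3).
Substitute y = (y/x)·x into the budget: x* = I/(p_x + p_y·(y/x)).
Numerically y/x = 7.012427, so x* = 53/(12.25 + 6.4·7.012427) = 0.9277 and y* = 7.012427·0.9277 = 6.5055.
Expenditure on y: 6.4·6.5055 = 41.6355; share = 0.7856.

share on y = 0.7856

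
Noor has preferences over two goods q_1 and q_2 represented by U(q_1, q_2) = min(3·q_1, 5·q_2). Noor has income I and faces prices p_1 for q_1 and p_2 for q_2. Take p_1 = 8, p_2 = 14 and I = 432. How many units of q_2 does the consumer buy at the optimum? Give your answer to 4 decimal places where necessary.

With perfect complements, no substitution: consume in ratio q_1:q_2 = 5:3.
Budget: p_1·q_1 + p_2·(3/5)·q_1 = I, so (5·p_1 + 3·p_2)·q_1 = 5·I.
Demand: q_1*(p_1,p_2,I) = 5·I/(5·p_1 + 3·p_2), q_2* = 3·I/(5·p_1 + 3·p_2).
Here 5·8 + 3·14 = 82, giving q_2* = 15.8049.

q_2* = 15.8049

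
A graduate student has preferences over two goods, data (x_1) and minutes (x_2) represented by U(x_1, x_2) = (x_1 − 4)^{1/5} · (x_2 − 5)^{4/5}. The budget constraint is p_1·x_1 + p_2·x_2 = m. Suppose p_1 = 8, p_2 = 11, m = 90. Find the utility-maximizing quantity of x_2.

Discretionary income = 90 − 4·8 − 5·11 = 3; x_2* = 5 + 0.8·3/11 = 5.2182.

x_2* = 5.2182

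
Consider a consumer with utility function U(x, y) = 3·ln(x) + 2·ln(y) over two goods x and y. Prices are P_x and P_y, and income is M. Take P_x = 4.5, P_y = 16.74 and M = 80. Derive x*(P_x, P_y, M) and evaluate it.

x* = 10.6667

MU_x/MU_y = (3·y)/(2·x); tangency sets this equal to P_x/P_y.
So 3·P_y·y = 2·P_x·x; combined with the budget, a share 0.6 of income goes to x.
Demand: x*(P_x,P_y,M) = 0.6·M/P_x and y* = 0.4·M/P_y.
At P_x=4.5, P_y=16.74, M=80: x* = 0.6·80/4.5 = 10.6667.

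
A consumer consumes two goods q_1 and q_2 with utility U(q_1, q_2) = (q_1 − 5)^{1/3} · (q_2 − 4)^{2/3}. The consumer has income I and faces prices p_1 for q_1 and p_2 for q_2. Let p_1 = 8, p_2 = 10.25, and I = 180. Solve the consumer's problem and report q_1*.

MRS = (1/2)·(q_2−4)/(q_1−5). Tangency with p_1/p_2 gives q_2−4 = 2·(p_1/p_2)·(q_1−5).
Substituting into the budget: q_1* = 5 + 1/3·(I − 5·p_1 − 4·p_2)/p_1, and q_2* = 4 + 2/3·(…)/p_2.
Discretionary income = 180 − 5·8 − 4·10.25 = 99; q_1* = 5 + 1/3·99/8 = 9.125.

q_1* = 9.125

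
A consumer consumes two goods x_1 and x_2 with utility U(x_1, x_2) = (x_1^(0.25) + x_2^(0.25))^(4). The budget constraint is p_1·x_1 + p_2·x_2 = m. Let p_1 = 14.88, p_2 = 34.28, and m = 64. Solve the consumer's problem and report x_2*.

x_2* = 0.8045

With the ratio pinned down, the budget gives x_1* = m/(p_1 + p_2·(x_2/x_1)) and x_2* = (x_2/x_1)·x_1*.
Numerically x_2/x_1 = 0.328662, so x_1* = 64/(14.88 + 34.28·0.328662) = 2.4477 and x_2* = 0.328662·2.4477 = 0.8045.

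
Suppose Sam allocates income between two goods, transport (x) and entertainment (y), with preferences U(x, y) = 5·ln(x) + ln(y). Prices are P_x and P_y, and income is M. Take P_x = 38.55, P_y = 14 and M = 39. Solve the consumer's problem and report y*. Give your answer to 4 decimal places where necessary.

Tangency: MRS = 5·y/x = P_x/P_y.
So 5·P_y·y = P_x·x; combined with the budget, a share 5/6 of income goes to x.
Demand: x*(P_x,P_y,M) = 5/6·M/P_x and y* = 1/6·M/P_y.
At P_x=38.55, P_y=14, M=39: y* = 1/6·39/14 = 0.4643.

y* = 0.4643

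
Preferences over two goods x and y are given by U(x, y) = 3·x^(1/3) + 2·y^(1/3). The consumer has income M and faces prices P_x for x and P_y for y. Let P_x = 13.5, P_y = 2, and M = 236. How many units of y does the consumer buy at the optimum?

From the CES first-order condition, (3/2)·(y/x)^(2/3) = P_x/P_y.
Solve for the ratio: y/x = [(2/3)·P_x/P_y]^(1.5).
Substitute y = (y/x)·x into the budget: x* = M/(P_x + P_y·(y/x)).
Numerically y/x = 9.545942, so x* = 236/(13.5 + 2·9.545942) = 7.2411 and y* = 9.545942·7.2411 = 69.1228.

y* = 69.1228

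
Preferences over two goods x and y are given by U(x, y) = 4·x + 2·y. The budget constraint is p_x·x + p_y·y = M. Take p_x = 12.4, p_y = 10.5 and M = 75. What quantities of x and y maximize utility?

x* = 6.0484, y* = 0

Linear utility — the consumer picks whichever good has higher MU/price: 4/12.4 = 0.3226 vs 2/10.5 = 0.1905.
x gives more utility per dollar, so spend all income on x: x* = M/p_x, y* = 0.
Numerically: x* = 6.0484, y* = 0.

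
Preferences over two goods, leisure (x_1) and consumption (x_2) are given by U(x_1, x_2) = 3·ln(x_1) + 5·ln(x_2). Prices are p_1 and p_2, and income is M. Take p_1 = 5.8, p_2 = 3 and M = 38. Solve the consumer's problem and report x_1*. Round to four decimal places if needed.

x_1* = 2.4569

Demand: x_1*(p_1,p_2,M) = 0.375·M/p_1 and x_2* = 0.625·M/p_2.
At p_1=5.8, p_2=3, M=38: x_1* = 0.375·38/5.8 = 2.4569.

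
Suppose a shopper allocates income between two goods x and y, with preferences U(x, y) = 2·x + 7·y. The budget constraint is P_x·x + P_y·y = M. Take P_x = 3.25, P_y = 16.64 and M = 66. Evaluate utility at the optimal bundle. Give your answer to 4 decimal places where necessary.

Perfect substitutes: compare marginal utility per dollar. 2/P_x vs 7/P_y → 0.6154 vs 0.4207.
x gives more utility per dollar, so spend all income on x: x* = M/P_x, y* = 0.
Numerically: x* = 20.3077, y* = 0.
Utility at the optimum: U(20.3077, 0) = 40.6154.

V = 40.6154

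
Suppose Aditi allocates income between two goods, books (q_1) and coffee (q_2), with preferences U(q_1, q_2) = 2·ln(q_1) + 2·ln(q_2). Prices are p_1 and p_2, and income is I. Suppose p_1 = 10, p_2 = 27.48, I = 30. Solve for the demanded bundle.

Demand: q_1*(p_1,p_2,I) = 0.5·I/p_1 and q_2* = 0.5·I/p_2.
At p_1=10, p_2=27.48, I=30: q_1* = 0.5·30/10 = 1.5, q_2* = 0.5459.

q_1* = 1.5, q_2* = 0.5459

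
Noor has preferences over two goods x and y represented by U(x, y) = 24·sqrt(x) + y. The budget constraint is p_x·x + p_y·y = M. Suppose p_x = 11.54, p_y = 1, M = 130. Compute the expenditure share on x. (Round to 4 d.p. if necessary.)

MU_x = 12/√x, MU_y = 1. Tangency: 12/√x = p_x/p_y.
Thus x* = (12·p_y/p_x)² — independent of M — with the rest of income spent on y.
Plugging in: x* = (12·1/11.54)² = 1.0813, y* = 117.5217.
Expenditure on x: 11.54·1.0813 = 12.4783; share = 0.096.

share on x = 0.096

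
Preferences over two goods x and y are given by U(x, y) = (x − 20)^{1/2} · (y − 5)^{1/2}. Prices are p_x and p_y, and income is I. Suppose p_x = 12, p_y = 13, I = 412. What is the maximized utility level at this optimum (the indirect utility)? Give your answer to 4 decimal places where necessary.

V = 4.2834

This is Cobb-Douglas in (x−20, y−5): tangency gives 0.5·p_y·(y−5) = 0.5·p_x·(x−20).
Substituting into the budget: x* = 20 + 0.5·(I − 20·p_x − 5·p_y)/p_x, and y* = 5 + 0.5·(…)/p_y.
Discretionary income = 412 − 20·12 − 5·13 = 107; x* = 20 + 0.5·107/12 = 24.4583; y* = 5 + 0.5·107/13 = 9.1154.
Utility at the optimum: U(24.4583, 9.1154) = 4.2834.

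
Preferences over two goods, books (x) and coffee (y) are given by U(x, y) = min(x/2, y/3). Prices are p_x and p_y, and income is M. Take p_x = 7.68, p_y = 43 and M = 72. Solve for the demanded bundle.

x* = 0.9975, y* = 1.4963

Leontief preferences: the optimum is at the kink where x/2 = y/3, i.e. y = (3/2)·x.
Budget: p_x·x + p_y·(3/2)·x = M, so (2·p_x + 3·p_y)·x = 2·M.
Demand: x*(p_x,p_y,M) = 2·M/(2·p_x + 3·p_y), y* = 3·M/(2·p_x + 3·p_y).
Here 2·7.68 + 3·43 = 144.36, giving x* = 0.9975 and y* = 1.4963.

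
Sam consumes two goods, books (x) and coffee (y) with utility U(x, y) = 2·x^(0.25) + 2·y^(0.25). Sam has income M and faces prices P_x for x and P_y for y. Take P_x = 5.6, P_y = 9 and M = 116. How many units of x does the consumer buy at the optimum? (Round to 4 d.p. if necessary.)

x* = 11.1744

MU_x ∝ 2·x^(-0.75), MU_y ∝ 2·y^(-0.75), so MRS = (y/x)^(0.75) = P_x/P_y.
Solve for the ratio: y/x = [P_x/P_y]^(4/3).
Substitute y = (y/x)·x into the budget: x* = M/(P_x + P_y·(y/x)).
Numerically y/x = 0.531203, so x* = 116/(5.6 + 9·0.531203) = 11.1744.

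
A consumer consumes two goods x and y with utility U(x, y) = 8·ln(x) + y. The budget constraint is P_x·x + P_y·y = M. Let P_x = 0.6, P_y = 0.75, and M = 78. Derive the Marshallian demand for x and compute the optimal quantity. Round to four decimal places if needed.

x* = 10

At the given prices: x* = 8·0.75/0.6 = 10.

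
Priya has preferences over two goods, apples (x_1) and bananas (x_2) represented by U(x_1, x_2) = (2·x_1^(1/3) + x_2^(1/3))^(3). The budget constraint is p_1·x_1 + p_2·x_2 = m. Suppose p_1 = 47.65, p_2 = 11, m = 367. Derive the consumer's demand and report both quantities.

x_1* = 4.437, x_2* = 14.1433

From the CES first-order condition, 2·(x_2/x_1)^(2/3) = p_1/p_2.
Solve for the ratio: x_2/x_1 = [(1/2)·p_1/p_2]^(1.5).
Substitute x_2 = (x_2/x_1)·x_1 into the budget: x_1* = m/(p_1 + p_2·(x_2/x_1)).
Numerically x_2/x_1 = 3.187574, so x_1* = 367/(47.65 + 11·3.187574) = 4.437 and x_2* = 3.187574·4.437 = 14.1433.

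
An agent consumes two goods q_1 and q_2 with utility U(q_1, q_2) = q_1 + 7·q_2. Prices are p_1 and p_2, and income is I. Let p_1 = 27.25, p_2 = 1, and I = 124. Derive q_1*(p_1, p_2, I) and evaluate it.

Perfect substitutes: compare marginal utility per dollar. 1/p_1 vs 7/p_2 → 0.0367 vs 7.
q_2 gives more utility per dollar, so spend all income on q_2: q_2* = I/p_2, q_1* = 0.
Numerically: q_1* = 0, q_2* = 124.

q_1* = 0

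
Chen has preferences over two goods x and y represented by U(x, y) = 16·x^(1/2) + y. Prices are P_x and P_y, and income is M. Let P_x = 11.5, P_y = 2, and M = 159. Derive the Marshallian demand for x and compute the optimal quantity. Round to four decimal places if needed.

Set MRS = P_x/P_y: 8·x^(−1/2) = P_x/P_y.
Thus x* = (8·P_y/P_x)² — independent of M — with the rest of income spent on y.
Plugging in: x* = (8·2/11.5)² = 1.9357.

x* = 1.9357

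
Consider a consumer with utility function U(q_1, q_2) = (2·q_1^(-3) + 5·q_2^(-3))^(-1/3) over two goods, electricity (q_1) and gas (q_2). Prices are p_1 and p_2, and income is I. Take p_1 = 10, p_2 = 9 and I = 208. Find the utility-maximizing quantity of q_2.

With the ratio pinned down, the budget gives q_1* = I/(p_1 + p_2·(q_2/q_1)) and q_2* = (q_2/q_1)·q_1*.
Numerically q_2/q_1 = 1.290994, so q_1* = 208/(10 + 9·1.290994) = 9.6212 and q_2* = 1.290994·9.6212 = 12.4209.

q_2* = 12.4209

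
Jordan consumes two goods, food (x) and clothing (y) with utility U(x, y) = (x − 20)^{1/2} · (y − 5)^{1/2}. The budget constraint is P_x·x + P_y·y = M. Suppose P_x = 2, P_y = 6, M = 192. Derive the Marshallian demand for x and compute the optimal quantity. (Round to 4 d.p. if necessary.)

Substituting into the budget: x* = 20 + 0.5·(M − 20·P_x − 5·P_y)/P_x, and y* = 5 + 0.5·(…)/P_y.
Discretionary income = 192 − 20·2 − 5·6 = 122; x* = 20 + 0.5·122/2 = 50.5.

x* = 50.5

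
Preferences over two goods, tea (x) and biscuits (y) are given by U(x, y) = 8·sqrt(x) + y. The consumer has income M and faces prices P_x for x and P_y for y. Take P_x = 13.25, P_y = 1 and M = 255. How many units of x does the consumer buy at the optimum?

Set MRS = P_x/P_y: 4·x^(−1/2) = P_x/P_y.
Solve: √x = 4·P_y/P_x, so x*(P_x,P_y) = (4·P_y/P_x)², and y* = (M − P_x·x*)/P_y.
Plugging in: x* = (4·1/13.25)² = 0.0911.

x* = 0.0911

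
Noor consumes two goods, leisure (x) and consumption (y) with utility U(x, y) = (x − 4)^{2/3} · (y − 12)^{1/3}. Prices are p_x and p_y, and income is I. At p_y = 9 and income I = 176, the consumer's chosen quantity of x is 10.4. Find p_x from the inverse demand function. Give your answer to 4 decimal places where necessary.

This is Cobb-Douglas in (x−4, y−12): tangency gives 2/3·p_y·(y−12) = 1/3·p_x·(x−4).
After buying the subsistence bundle (4, 12), a share 2/3 of the remaining income goes to x: x* = 4 + 2/3·(I − 4p_x − 12p_y)/p_x.
Set x* = 10.4 in the demand function and solve for p_x: p_x = 5.

p_x = 5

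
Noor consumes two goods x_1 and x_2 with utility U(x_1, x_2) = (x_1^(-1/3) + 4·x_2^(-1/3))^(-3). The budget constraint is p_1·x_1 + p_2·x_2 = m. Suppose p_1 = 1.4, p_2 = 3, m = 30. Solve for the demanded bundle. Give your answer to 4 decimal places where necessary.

MRS = MU_x_1/MU_x_2 = (1/4)·(x_2/x_1)^(4/3). Set equal to p_1/p_2.
Solve for the ratio: x_2/x_1 = [4·p_1/p_2]^(0.75).
Substitute x_2 = (x_2/x_1)·x_1 into the budget: x_1* = m/(p_1 + p_2·(x_2/x_1)).
Numerically x_2/x_1 = 1.596982, so x_1* = 30/(1.4 + 3·1.596982) = 4.8458 and x_2* = 1.596982·4.8458 = 7.7386.

x_1* = 4.8458, x_2* = 7.7386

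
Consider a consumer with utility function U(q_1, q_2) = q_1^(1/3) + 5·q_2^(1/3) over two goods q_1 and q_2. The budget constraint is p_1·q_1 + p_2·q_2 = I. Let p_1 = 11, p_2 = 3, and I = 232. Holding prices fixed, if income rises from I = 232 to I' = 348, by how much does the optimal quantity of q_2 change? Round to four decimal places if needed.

From the CES first-order condition, (1/5)·(q_2/q_1)^(2/3) = p_1/p_2.
Solve for the ratio: q_2/q_1 = [5·p_1/p_2]^(1.5).
With the ratio pinned down, the budget gives q_1* = I/(p_1 + p_2·(q_2/q_1)) and q_2* = (q_2/q_1)·q_1*.
Numerically q_2/q_1 = 78.498644, so q_1* = 232/(11 + 3·78.498644) = 0.9412 and q_2* = 78.498644·0.9412 = 73.8823.
At I' = 348: q_2* = 110.8234. Change: 110.8234 − 73.8823 = 36.9411.

Δq_2* = 36.9411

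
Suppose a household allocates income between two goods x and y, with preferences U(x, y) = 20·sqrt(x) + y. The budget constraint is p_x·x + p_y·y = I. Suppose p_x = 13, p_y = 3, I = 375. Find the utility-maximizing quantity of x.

x* = 5.3254

Set MRS = p_x/p_y: 10·x^(−1/2) = p_x/p_y.
Thus x* = (10·p_y/p_x)² — independent of I — with the rest of income spent on y.
Plugging in: x* = (10·3/13)² = 5.3254.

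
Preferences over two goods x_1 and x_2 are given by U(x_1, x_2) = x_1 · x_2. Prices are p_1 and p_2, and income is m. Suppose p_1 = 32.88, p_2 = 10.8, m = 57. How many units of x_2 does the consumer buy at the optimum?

Tangency: MRS = x_2/x_1 = p_1/p_2.
So p_2·x_2 = p_1·x_1; combined with the budget, a share 0.5 of income goes to x_1.
Demand: x_1*(p_1,p_2,m) = 0.5·m/p_1 and x_2* = 0.5·m/p_2.
At p_1=32.88, p_2=10.8, m=57: x_2* = 0.5·57/10.8 = 2.6389.

x_2* = 2.6389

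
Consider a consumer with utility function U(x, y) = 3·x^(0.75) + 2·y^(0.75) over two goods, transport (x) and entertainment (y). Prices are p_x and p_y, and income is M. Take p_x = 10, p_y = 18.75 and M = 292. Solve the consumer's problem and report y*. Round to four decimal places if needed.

y* = 0.4531

MRS = MU_x/MU_y = (3/2)·(y/x)^(0.25). Set equal to p_x/p_y.
Solve for the ratio: y/x = [(2/3)·p_x/p_y]^(4).
Substitute y = (y/x)·x into the budget: x* = M/(p_x + p_y·(y/x)).
Numerically y/x = 0.015982, so x* = 292/(10 + 18.75·0.015982) = 28.3504 and y* = 0.015982·28.3504 = 0.4531.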